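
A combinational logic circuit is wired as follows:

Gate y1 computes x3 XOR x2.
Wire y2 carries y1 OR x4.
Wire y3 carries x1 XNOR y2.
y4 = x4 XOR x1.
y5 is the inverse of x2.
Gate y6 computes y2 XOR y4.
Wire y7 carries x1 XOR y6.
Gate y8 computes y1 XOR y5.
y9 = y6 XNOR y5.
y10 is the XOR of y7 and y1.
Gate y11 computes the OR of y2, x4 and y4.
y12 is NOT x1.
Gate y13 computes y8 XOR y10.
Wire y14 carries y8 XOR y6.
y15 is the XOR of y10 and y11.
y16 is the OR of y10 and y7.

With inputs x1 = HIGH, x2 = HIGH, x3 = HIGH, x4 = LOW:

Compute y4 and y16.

y4 = HIGH, y16 = LOW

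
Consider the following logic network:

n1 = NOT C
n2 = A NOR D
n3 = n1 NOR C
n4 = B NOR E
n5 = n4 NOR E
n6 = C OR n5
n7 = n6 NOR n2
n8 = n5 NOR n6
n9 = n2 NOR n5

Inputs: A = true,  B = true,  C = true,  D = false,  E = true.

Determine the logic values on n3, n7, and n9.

n3 = false; n7 = false; n9 = true

n1 = NOT C = NOT true = false
n2 = A NOR D = true NOR false = false
n3 = n1 NOR C = false NOR true = false
n4 = B NOR E = true NOR true = false
n5 = n4 NOR E = false NOR true = false
n6 = C OR n5 = true OR false = true
n7 = n6 NOR n2 = true NOR false = false
n9 = n2 NOR n5 = false NOR false = true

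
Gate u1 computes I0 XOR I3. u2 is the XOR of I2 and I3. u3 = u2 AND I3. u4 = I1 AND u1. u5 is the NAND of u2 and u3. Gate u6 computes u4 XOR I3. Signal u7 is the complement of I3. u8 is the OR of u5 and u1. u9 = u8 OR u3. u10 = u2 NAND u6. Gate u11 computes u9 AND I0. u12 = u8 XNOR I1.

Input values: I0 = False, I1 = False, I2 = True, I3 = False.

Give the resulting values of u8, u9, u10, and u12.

u8 = True, u9 = True, u10 = True, u12 = False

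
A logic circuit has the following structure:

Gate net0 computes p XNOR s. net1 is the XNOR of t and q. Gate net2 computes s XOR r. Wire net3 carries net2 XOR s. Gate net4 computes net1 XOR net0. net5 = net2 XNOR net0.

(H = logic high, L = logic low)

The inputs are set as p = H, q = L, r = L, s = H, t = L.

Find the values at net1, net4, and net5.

net1 = H; net4 = L; net5 = H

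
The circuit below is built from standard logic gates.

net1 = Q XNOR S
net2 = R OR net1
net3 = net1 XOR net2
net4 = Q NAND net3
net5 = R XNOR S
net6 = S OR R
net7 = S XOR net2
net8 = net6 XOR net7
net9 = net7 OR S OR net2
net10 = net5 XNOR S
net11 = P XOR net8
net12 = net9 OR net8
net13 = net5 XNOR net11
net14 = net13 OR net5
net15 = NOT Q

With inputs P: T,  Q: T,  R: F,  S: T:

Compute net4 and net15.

net1 = Q XNOR S = T XNOR T = T
net2 = R OR net1 = F OR T = T
net3 = net1 XOR net2 = T XOR T = F
net4 = Q NAND net3 = T NAND F = T
net15 = NOT Q = NOT T = F

net4 = T, net15 = F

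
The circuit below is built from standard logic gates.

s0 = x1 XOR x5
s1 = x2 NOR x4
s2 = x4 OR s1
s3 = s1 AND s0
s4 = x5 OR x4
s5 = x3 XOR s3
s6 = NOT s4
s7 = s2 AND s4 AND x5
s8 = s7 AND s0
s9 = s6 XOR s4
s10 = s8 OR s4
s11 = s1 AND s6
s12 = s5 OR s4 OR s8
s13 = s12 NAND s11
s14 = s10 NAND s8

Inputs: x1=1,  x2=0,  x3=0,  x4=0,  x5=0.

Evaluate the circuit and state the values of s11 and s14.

s0 = x1 XOR x5 = 1 XOR 0 = 1
s1 = x2 NOR x4 = 0 NOR 0 = 1
s2 = x4 OR s1 = 0 OR 1 = 1
s4 = x5 OR x4 = 0 OR 0 = 0
s6 = NOT s4 = NOT 0 = 1
s7 = s2 AND s4 AND x5 = 1 AND 0 AND 0 = 0
s8 = s7 AND s0 = 0 AND 1 = 0
s10 = s8 OR s4 = 0 OR 0 = 0
s11 = s1 AND s6 = 1 AND 1 = 1
s14 = s10 NAND s8 = 0 NAND 0 = 1

s11 = 1; s14 = 1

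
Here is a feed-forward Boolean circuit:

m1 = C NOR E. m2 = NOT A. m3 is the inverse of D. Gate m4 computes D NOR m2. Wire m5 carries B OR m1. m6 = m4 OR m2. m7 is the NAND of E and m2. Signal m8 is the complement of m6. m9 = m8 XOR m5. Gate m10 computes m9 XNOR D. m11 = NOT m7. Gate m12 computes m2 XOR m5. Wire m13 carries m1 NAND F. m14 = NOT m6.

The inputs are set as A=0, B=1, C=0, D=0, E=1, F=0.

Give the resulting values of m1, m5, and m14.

m1 = C NOR E = 0 NOR 1 = 0
m2 = NOT A = NOT 0 = 1
m4 = D NOR m2 = 0 NOR 1 = 0
m5 = B OR m1 = 1 OR 0 = 1
m6 = m4 OR m2 = 0 OR 1 = 1
m14 = NOT m6 = NOT 1 = 0

m1 = 0, m5 = 1, m14 = 0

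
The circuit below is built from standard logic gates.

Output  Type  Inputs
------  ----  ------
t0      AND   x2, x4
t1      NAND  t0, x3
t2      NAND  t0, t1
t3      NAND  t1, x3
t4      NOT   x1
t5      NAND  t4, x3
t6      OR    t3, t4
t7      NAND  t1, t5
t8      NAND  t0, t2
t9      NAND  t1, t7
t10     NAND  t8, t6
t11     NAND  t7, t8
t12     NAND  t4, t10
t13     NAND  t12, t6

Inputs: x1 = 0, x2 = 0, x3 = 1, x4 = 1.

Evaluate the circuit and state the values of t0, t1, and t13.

t0 = x2 AND x4 = 0 AND 1 = 0
t1 = t0 NAND x3 = 0 NAND 1 = 1
t2 = t0 NAND t1 = 0 NAND 1 = 1
t3 = t1 NAND x3 = 1 NAND 1 = 0
t4 = NOT x1 = NOT 0 = 1
t6 = t3 OR t4 = 0 OR 1 = 1
t8 = t0 NAND t2 = 0 NAND 1 = 1
t10 = t8 NAND t6 = 1 NAND 1 = 0
t12 = t4 NAND t10 = 1 NAND 0 = 1
t13 = t12 NAND t6 = 1 NAND 1 = 0

t0 = 0  t1 = 1  t13 = 0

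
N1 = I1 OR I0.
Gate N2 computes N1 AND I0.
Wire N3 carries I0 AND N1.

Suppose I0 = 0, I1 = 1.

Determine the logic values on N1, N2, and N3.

N1 = I1 OR I0 = 1 OR 0 = 1
N2 = N1 AND I0 = 1 AND 0 = 0
N3 = I0 AND N1 = 0 AND 1 = 0

N1 = 1  N2 = 0  N3 = 0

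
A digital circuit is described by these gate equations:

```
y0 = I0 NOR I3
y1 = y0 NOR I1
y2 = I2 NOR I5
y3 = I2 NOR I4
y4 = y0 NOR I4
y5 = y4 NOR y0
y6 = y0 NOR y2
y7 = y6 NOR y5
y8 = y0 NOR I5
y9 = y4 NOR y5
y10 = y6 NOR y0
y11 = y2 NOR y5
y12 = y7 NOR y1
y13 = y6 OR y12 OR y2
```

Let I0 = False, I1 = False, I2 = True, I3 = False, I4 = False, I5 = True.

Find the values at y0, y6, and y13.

y0 = True  y6 = False  y13 = False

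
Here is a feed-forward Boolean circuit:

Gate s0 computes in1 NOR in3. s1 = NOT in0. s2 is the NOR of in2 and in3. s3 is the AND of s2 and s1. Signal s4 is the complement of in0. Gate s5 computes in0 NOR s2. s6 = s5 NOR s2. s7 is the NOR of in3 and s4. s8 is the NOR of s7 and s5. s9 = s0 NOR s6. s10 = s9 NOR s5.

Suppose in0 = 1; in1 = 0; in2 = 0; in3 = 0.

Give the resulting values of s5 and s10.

s5 = 0  s10 = 1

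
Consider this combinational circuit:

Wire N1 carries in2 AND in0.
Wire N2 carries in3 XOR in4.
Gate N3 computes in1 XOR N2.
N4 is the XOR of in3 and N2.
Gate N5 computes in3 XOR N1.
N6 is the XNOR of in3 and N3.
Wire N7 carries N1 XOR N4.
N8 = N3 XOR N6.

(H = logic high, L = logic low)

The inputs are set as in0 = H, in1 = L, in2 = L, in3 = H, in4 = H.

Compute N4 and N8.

N4 = H  N8 = L

N2 = in3 XOR in4 = H XOR H = L
N3 = in1 XOR N2 = L XOR L = L
N4 = in3 XOR N2 = H XOR L = H
N6 = in3 XNOR N3 = H XNOR L = L
N8 = N3 XOR N6 = L XOR L = L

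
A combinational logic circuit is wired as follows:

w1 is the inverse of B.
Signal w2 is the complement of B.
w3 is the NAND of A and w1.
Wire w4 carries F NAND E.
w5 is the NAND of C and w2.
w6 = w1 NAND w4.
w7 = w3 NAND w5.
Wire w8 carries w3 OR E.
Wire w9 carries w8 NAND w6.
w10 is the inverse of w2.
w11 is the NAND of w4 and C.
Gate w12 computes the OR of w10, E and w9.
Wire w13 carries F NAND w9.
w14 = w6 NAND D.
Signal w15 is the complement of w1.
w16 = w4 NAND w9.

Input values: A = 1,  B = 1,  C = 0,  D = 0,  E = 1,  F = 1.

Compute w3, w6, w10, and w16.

w3 = 1  w6 = 1  w10 = 1  w16 = 1

w1 = NOT B = NOT 1 = 0
w2 = NOT B = NOT 1 = 0
w3 = A NAND w1 = 1 NAND 0 = 1
w4 = F NAND E = 1 NAND 1 = 0
w6 = w1 NAND w4 = 0 NAND 0 = 1
w8 = w3 OR E = 1 OR 1 = 1
w9 = w8 NAND w6 = 1 NAND 1 = 0
w10 = NOT w2 = NOT 0 = 1
w16 = w4 NAND w9 = 0 NAND 0 = 1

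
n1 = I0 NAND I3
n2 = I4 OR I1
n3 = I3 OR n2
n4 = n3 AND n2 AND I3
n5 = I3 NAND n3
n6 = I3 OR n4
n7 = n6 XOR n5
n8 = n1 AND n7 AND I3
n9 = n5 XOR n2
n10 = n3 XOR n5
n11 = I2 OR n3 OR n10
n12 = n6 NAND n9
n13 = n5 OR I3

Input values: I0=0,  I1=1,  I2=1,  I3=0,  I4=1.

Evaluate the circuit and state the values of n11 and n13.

n11 = 1, n13 = 1

n2 = I4 OR I1 = 1 OR 1 = 1
n3 = I3 OR n2 = 0 OR 1 = 1
n5 = I3 NAND n3 = 0 NAND 1 = 1
n10 = n3 XOR n5 = 1 XOR 1 = 0
n11 = I2 OR n3 OR n10 = 1 OR 1 OR 0 = 1
n13 = n5 OR I3 = 1 OR 0 = 1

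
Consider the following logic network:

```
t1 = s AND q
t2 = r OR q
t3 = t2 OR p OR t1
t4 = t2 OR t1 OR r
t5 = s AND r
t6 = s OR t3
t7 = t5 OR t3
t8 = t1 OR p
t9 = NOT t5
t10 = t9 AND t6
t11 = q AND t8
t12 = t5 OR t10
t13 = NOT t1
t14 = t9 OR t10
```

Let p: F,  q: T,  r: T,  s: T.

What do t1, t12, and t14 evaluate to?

t1 = T  t12 = T  t14 = F

t1 = s AND q = T AND T = T
t2 = r OR q = T OR T = T
t3 = t2 OR p OR t1 = T OR F OR T = T
t5 = s AND r = T AND T = T
t6 = s OR t3 = T OR T = T
t9 = NOT t5 = NOT T = F
t10 = t9 AND t6 = F AND T = F
t12 = t5 OR t10 = T OR F = T
t14 = t9 OR t10 = F OR F = F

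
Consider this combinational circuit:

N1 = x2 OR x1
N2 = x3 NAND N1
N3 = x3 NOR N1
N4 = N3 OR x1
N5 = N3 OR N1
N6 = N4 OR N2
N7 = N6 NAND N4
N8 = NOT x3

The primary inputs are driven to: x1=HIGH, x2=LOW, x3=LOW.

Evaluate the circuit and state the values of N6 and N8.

N6 = HIGH; N8 = HIGH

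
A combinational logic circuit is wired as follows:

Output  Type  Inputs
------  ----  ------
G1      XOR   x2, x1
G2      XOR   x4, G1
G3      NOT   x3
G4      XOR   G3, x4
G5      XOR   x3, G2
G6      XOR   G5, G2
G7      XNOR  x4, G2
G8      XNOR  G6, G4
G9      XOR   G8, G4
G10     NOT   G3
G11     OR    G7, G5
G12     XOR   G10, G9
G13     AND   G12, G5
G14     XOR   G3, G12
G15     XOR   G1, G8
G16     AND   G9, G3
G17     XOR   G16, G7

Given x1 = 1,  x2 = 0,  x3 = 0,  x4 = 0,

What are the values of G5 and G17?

G5 = 1; G17 = 1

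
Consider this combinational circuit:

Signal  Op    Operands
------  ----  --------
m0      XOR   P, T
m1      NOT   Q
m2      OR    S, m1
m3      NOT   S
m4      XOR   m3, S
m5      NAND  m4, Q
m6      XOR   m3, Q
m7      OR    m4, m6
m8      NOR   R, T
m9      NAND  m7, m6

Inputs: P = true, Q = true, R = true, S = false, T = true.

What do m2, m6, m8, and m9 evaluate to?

m1 = NOT Q = NOT true = false
m2 = S OR m1 = false OR false = false
m3 = NOT S = NOT false = true
m4 = m3 XOR S = true XOR false = true
m6 = m3 XOR Q = true XOR true = false
m7 = m4 OR m6 = true OR false = true
m8 = R NOR T = true NOR true = false
m9 = m7 NAND m6 = true NAND false = true

m2 = false, m6 = false, m8 = false, m9 = true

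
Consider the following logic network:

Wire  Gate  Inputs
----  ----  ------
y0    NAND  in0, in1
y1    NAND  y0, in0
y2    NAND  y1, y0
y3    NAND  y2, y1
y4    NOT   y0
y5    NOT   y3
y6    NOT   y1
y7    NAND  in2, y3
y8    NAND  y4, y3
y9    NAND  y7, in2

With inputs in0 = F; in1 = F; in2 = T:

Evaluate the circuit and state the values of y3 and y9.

y3 = T, y9 = T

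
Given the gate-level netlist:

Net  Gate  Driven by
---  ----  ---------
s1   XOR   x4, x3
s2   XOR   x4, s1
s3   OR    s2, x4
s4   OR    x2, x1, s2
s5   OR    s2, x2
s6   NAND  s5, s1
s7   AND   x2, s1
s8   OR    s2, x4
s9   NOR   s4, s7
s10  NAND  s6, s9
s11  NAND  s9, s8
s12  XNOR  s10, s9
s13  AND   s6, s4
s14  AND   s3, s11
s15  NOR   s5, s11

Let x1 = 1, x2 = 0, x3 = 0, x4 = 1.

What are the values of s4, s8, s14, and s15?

s1 = x4 XOR x3 = 1 XOR 0 = 1
s2 = x4 XOR s1 = 1 XOR 1 = 0
s3 = s2 OR x4 = 0 OR 1 = 1
s4 = x2 OR x1 OR s2 = 0 OR 1 OR 0 = 1
s5 = s2 OR x2 = 0 OR 0 = 0
s7 = x2 AND s1 = 0 AND 1 = 0
s8 = s2 OR x4 = 0 OR 1 = 1
s9 = s4 NOR s7 = 1 NOR 0 = 0
s11 = s9 NAND s8 = 0 NAND 1 = 1
s14 = s3 AND s11 = 1 AND 1 = 1
s15 = s5 NOR s11 = 0 NOR 1 = 0

s4 = 1, s8 = 1, s14 = 1, s15 = 0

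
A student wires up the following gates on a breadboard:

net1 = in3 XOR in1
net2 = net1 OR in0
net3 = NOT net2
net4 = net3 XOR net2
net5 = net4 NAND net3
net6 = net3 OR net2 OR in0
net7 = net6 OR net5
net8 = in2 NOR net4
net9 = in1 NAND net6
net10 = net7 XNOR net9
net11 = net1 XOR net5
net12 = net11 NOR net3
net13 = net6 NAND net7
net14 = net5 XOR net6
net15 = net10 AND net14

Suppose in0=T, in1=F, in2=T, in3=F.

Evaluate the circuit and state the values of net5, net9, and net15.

net1 = in3 XOR in1 = F XOR F = F
net2 = net1 OR in0 = F OR T = T
net3 = NOT net2 = NOT T = F
net4 = net3 XOR net2 = F XOR T = T
net5 = net4 NAND net3 = T NAND F = T
net6 = net3 OR net2 OR in0 = F OR T OR T = T
net7 = net6 OR net5 = T OR T = T
net9 = in1 NAND net6 = F NAND T = T
net10 = net7 XNOR net9 = T XNOR T = T
net14 = net5 XOR net6 = T XOR T = F
net15 = net10 AND net14 = T AND F = F

net5 = T  net9 = T  net15 = F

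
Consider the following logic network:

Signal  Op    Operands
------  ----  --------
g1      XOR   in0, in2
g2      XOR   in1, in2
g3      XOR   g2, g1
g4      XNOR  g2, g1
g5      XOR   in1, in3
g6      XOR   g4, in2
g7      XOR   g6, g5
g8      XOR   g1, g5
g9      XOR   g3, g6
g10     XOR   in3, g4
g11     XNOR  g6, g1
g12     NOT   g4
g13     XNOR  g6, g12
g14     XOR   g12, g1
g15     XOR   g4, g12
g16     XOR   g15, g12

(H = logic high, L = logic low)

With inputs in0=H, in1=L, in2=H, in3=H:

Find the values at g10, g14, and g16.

g10 = H  g14 = H  g16 = L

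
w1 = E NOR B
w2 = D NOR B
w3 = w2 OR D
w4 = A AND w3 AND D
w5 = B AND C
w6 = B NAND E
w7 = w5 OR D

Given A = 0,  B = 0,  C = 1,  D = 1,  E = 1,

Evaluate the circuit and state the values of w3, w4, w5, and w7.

w3 = 1, w4 = 0, w5 = 0, w7 = 1

w2 = D NOR B = 1 NOR 0 = 0
w3 = w2 OR D = 0 OR 1 = 1
w4 = A AND w3 AND D = 0 AND 1 AND 1 = 0
w5 = B AND C = 0 AND 1 = 0
w7 = w5 OR D = 0 OR 1 = 1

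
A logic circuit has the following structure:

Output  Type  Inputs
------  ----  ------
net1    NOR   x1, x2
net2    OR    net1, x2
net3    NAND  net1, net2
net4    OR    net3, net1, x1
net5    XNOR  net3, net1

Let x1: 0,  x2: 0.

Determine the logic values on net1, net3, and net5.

net1 = 1, net3 = 0, net5 = 0

net1 = x1 NOR x2 = 0 NOR 0 = 1
net2 = net1 OR x2 = 1 OR 0 = 1
net3 = net1 NAND net2 = 1 NAND 1 = 0
net5 = net3 XNOR net1 = 0 XNOR 1 = 0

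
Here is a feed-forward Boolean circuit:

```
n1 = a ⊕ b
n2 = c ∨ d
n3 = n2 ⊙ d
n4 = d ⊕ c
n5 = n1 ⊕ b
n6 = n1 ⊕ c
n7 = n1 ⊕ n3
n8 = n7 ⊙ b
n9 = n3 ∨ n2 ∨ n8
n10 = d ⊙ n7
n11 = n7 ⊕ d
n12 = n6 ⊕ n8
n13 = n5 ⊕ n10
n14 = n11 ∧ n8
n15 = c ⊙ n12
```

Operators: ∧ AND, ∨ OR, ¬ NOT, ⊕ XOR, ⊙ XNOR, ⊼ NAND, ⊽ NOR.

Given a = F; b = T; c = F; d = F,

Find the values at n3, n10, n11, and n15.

n3 = T; n10 = T; n11 = F; n15 = F

n1 = a XOR b = F XOR T = T
n2 = c OR d = F OR F = F
n3 = n2 XNOR d = F XNOR F = T
n6 = n1 XOR c = T XOR F = T
n7 = n1 XOR n3 = T XOR T = F
n8 = n7 XNOR b = F XNOR T = F
n10 = d XNOR n7 = F XNOR F = T
n11 = n7 XOR d = F XOR F = F
n12 = n6 XOR n8 = T XOR F = T
n15 = c XNOR n12 = F XNOR T = F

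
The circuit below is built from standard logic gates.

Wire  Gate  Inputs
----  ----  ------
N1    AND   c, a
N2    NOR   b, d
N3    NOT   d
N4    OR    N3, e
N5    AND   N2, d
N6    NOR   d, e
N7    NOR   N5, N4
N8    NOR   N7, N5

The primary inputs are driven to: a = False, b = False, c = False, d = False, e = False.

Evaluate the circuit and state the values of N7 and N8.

N2 = b NOR d = False NOR False = True
N3 = NOT d = NOT False = True
N4 = N3 OR e = True OR False = True
N5 = N2 AND d = True AND False = False
N7 = N5 NOR N4 = False NOR True = False
N8 = N7 NOR N5 = False NOR False = True

N7 = False, N8 = True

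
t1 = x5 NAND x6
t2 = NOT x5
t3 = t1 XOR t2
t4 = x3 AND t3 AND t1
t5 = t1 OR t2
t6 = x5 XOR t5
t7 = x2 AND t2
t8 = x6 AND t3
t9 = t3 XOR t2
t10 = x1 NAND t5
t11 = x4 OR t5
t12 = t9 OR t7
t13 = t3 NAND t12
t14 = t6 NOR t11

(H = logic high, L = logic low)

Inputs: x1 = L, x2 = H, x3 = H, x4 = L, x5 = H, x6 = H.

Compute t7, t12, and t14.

t1 = x5 NAND x6 = H NAND H = L
t2 = NOT x5 = NOT H = L
t3 = t1 XOR t2 = L XOR L = L
t5 = t1 OR t2 = L OR L = L
t6 = x5 XOR t5 = H XOR L = H
t7 = x2 AND t2 = H AND L = L
t9 = t3 XOR t2 = L XOR L = L
t11 = x4 OR t5 = L OR L = L
t12 = t9 OR t7 = L OR L = L
t14 = t6 NOR t11 = H NOR L = L

t7 = L  t12 = L  t14 = L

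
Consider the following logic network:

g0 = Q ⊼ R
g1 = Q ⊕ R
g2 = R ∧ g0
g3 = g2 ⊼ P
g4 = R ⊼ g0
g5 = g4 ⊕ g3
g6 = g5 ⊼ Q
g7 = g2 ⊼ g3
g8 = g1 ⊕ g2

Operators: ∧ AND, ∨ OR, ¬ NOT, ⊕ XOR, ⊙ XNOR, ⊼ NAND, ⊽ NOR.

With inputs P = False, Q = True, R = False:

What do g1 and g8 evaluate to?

g0 = Q NAND R = True NAND False = True
g1 = Q XOR R = True XOR False = True
g2 = R AND g0 = False AND True = False
g8 = g1 XOR g2 = True XOR False = True

g1 = True, g8 = True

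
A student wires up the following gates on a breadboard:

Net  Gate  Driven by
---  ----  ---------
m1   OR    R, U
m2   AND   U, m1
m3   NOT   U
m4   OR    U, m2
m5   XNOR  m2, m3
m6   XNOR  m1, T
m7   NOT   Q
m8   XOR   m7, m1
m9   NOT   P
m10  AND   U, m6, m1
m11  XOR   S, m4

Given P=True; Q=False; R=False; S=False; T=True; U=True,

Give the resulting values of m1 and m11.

m1 = True  m11 = True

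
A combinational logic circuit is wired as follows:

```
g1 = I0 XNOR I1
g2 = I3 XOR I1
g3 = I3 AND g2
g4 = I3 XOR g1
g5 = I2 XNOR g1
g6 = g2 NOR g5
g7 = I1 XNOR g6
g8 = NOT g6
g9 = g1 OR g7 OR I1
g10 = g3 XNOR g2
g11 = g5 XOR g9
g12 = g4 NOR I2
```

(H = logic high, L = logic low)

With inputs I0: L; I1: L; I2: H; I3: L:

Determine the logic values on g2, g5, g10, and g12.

g2 = L  g5 = H  g10 = H  g12 = L

g1 = I0 XNOR I1 = L XNOR L = H
g2 = I3 XOR I1 = L XOR L = L
g3 = I3 AND g2 = L AND L = L
g4 = I3 XOR g1 = L XOR H = H
g5 = I2 XNOR g1 = H XNOR H = H
g10 = g3 XNOR g2 = L XNOR L = H
g12 = g4 NOR I2 = H NOR H = L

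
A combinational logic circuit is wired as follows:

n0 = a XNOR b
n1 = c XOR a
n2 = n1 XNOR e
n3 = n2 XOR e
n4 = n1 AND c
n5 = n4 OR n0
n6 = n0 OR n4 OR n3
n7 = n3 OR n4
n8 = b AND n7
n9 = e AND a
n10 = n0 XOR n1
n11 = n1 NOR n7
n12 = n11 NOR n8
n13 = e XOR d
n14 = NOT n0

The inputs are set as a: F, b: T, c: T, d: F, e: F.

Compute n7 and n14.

n7 = T, n14 = T

n0 = a XNOR b = F XNOR T = F
n1 = c XOR a = T XOR F = T
n2 = n1 XNOR e = T XNOR F = F
n3 = n2 XOR e = F XOR F = F
n4 = n1 AND c = T AND T = T
n7 = n3 OR n4 = F OR T = T
n14 = NOT n0 = NOT F = T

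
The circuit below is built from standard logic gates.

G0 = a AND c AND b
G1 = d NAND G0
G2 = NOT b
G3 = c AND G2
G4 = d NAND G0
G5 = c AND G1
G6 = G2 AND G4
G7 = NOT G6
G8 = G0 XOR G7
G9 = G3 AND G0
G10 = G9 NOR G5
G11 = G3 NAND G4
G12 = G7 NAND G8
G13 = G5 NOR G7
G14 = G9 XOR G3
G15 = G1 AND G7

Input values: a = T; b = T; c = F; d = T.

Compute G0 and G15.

G0 = a AND c AND b = T AND F AND T = F
G1 = d NAND G0 = T NAND F = T
G2 = NOT b = NOT T = F
G4 = d NAND G0 = T NAND F = T
G6 = G2 AND G4 = F AND T = F
G7 = NOT G6 = NOT F = T
G15 = G1 AND G7 = T AND T = T

G0 = F, G15 = T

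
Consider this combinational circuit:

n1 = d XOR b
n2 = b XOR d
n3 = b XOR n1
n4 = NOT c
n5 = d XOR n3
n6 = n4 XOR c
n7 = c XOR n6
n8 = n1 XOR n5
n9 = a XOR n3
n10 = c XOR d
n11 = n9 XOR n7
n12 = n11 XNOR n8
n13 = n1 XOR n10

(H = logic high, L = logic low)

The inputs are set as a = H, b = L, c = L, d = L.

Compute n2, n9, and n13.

n2 = L, n9 = H, n13 = L

n1 = d XOR b = L XOR L = L
n2 = b XOR d = L XOR L = L
n3 = b XOR n1 = L XOR L = L
n9 = a XOR n3 = H XOR L = H
n10 = c XOR d = L XOR L = L
n13 = n1 XOR n10 = L XOR L = L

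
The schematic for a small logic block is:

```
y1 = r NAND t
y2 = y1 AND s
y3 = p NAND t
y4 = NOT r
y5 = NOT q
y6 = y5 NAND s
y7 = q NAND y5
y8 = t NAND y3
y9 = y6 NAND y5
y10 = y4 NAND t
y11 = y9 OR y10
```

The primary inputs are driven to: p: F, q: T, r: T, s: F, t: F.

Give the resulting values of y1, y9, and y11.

y1 = T; y9 = T; y11 = T

y1 = r NAND t = T NAND F = T
y4 = NOT r = NOT T = F
y5 = NOT q = NOT T = F
y6 = y5 NAND s = F NAND F = T
y9 = y6 NAND y5 = T NAND F = T
y10 = y4 NAND t = F NAND F = T
y11 = y9 OR y10 = T OR T = T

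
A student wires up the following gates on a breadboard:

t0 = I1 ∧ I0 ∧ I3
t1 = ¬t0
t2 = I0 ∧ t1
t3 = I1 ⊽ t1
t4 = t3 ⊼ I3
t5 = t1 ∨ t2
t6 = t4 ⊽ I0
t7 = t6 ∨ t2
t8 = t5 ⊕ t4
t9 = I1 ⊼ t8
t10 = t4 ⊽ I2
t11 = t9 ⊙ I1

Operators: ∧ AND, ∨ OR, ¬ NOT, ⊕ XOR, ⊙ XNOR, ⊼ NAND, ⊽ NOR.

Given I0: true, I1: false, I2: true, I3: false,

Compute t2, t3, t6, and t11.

t0 = I1 AND I0 AND I3 = false AND true AND false = false
t1 = NOT t0 = NOT false = true
t2 = I0 AND t1 = true AND true = true
t3 = I1 NOR t1 = false NOR true = false
t4 = t3 NAND I3 = false NAND false = true
t5 = t1 OR t2 = true OR true = true
t6 = t4 NOR I0 = true NOR true = false
t8 = t5 XOR t4 = true XOR true = false
t9 = I1 NAND t8 = false NAND false = true
t11 = t9 XNOR I1 = true XNOR false = false

t2 = true; t3 = false; t6 = false; t11 = false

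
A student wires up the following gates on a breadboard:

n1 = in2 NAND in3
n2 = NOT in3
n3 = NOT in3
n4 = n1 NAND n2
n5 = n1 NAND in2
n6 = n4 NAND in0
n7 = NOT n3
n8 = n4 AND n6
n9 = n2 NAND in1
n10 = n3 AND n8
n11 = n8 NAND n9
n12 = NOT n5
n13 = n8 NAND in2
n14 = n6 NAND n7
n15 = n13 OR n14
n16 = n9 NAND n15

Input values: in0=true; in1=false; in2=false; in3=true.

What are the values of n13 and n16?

n13 = true  n16 = false

n1 = in2 NAND in3 = false NAND true = true
n2 = NOT in3 = NOT true = false
n3 = NOT in3 = NOT true = false
n4 = n1 NAND n2 = true NAND false = true
n6 = n4 NAND in0 = true NAND true = false
n7 = NOT n3 = NOT false = true
n8 = n4 AND n6 = true AND false = false
n9 = n2 NAND in1 = false NAND false = true
n13 = n8 NAND in2 = false NAND false = true
n14 = n6 NAND n7 = false NAND true = true
n15 = n13 OR n14 = true OR true = true
n16 = n9 NAND n15 = true NAND true = false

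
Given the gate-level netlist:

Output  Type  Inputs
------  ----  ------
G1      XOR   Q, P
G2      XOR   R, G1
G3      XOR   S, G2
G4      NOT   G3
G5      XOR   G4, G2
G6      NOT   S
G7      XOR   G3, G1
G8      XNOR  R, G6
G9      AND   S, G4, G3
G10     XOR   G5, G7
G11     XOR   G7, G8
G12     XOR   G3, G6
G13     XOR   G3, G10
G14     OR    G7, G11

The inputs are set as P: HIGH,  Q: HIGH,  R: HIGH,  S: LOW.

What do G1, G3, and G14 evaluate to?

G1 = LOW, G3 = HIGH, G14 = HIGH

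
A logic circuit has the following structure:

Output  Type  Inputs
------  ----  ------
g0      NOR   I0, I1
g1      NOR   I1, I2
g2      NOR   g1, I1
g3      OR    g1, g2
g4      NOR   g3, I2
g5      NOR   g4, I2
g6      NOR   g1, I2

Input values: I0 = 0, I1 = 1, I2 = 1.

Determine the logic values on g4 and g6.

g1 = I1 NOR I2 = 1 NOR 1 = 0
g2 = g1 NOR I1 = 0 NOR 1 = 0
g3 = g1 OR g2 = 0 OR 0 = 0
g4 = g3 NOR I2 = 0 NOR 1 = 0
g6 = g1 NOR I2 = 0 NOR 1 = 0

g4 = 0  g6 = 0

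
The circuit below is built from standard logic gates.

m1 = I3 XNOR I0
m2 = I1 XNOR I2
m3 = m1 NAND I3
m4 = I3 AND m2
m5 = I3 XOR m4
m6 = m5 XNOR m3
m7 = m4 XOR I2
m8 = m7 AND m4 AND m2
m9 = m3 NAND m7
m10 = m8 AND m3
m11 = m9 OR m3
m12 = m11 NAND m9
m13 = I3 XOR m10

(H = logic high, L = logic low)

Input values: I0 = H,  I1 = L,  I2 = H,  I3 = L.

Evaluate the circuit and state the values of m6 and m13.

m6 = L  m13 = L

m1 = I3 XNOR I0 = L XNOR H = L
m2 = I1 XNOR I2 = L XNOR H = L
m3 = m1 NAND I3 = L NAND L = H
m4 = I3 AND m2 = L AND L = L
m5 = I3 XOR m4 = L XOR L = L
m6 = m5 XNOR m3 = L XNOR H = L
m7 = m4 XOR I2 = L XOR H = H
m8 = m7 AND m4 AND m2 = H AND L AND L = L
m10 = m8 AND m3 = L AND H = L
m13 = I3 XOR m10 = L XOR L = L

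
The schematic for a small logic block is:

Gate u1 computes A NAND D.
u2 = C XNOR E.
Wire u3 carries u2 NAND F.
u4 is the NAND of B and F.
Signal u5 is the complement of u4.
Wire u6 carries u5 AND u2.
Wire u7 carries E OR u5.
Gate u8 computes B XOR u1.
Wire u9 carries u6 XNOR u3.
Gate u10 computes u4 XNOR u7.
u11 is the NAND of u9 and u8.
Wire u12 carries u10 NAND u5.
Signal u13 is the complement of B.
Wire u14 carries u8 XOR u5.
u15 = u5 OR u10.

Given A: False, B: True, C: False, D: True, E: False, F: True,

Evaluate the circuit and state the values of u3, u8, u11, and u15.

u3 = False  u8 = False  u11 = True  u15 = True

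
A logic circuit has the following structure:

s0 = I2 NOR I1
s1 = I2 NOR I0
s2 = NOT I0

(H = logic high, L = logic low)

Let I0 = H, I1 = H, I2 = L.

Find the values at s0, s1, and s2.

s0 = I2 NOR I1 = L NOR H = L
s1 = I2 NOR I0 = L NOR H = L
s2 = NOT I0 = NOT H = L

s0 = L, s1 = L, s2 = L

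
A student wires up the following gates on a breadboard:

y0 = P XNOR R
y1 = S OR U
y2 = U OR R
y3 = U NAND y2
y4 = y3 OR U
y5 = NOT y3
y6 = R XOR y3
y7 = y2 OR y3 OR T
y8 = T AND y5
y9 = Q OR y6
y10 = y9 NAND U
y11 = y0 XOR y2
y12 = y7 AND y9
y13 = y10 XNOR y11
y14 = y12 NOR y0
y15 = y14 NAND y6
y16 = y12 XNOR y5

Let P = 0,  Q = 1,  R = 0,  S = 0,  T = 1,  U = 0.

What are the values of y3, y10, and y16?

y3 = 1; y10 = 1; y16 = 0

y2 = U OR R = 0 OR 0 = 0
y3 = U NAND y2 = 0 NAND 0 = 1
y5 = NOT y3 = NOT 1 = 0
y6 = R XOR y3 = 0 XOR 1 = 1
y7 = y2 OR y3 OR T = 0 OR 1 OR 1 = 1
y9 = Q OR y6 = 1 OR 1 = 1
y10 = y9 NAND U = 1 NAND 0 = 1
y12 = y7 AND y9 = 1 AND 1 = 1
y16 = y12 XNOR y5 = 1 XNOR 0 = 0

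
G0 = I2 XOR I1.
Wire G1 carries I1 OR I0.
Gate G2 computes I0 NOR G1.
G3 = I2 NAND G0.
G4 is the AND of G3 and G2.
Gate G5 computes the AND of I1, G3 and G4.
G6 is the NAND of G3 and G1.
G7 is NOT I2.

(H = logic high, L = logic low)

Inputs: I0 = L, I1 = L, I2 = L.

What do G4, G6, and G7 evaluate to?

G4 = H, G6 = H, G7 = H

G0 = I2 XOR I1 = L XOR L = L
G1 = I1 OR I0 = L OR L = L
G2 = I0 NOR G1 = L NOR L = H
G3 = I2 NAND G0 = L NAND L = H
G4 = G3 AND G2 = H AND H = H
G6 = G3 NAND G1 = H NAND L = H
G7 = NOT I2 = NOT L = H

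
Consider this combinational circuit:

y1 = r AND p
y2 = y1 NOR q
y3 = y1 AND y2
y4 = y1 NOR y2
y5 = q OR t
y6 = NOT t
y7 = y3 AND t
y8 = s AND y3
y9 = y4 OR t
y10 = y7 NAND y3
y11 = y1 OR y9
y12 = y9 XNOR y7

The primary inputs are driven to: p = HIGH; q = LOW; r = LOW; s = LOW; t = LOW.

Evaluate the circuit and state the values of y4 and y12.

y4 = LOW  y12 = HIGH

y1 = r AND p = LOW AND HIGH = LOW
y2 = y1 NOR q = LOW NOR LOW = HIGH
y3 = y1 AND y2 = LOW AND HIGH = LOW
y4 = y1 NOR y2 = LOW NOR HIGH = LOW
y7 = y3 AND t = LOW AND LOW = LOW
y9 = y4 OR t = LOW OR LOW = LOW
y12 = y9 XNOR y7 = LOW XNOR LOW = HIGH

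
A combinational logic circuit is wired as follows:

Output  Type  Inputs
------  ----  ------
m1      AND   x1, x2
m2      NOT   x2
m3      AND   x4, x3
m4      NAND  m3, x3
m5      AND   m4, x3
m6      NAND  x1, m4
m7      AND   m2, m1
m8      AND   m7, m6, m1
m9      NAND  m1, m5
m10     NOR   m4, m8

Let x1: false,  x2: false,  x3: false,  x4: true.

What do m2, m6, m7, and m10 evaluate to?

m2 = true  m6 = true  m7 = false  m10 = false

m1 = x1 AND x2 = false AND false = false
m2 = NOT x2 = NOT false = true
m3 = x4 AND x3 = true AND false = false
m4 = m3 NAND x3 = false NAND false = true
m6 = x1 NAND m4 = false NAND true = true
m7 = m2 AND m1 = true AND false = false
m8 = m7 AND m6 AND m1 = false AND true AND false = false
m10 = m4 NOR m8 = true NOR false = false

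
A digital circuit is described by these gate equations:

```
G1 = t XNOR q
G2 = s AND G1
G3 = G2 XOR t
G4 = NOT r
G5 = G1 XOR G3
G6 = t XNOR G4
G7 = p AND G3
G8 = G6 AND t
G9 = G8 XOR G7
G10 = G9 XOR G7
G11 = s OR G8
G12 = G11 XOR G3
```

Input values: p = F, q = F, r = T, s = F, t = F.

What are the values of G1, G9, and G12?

G1 = t XNOR q = F XNOR F = T
G2 = s AND G1 = F AND T = F
G3 = G2 XOR t = F XOR F = F
G4 = NOT r = NOT T = F
G6 = t XNOR G4 = F XNOR F = T
G7 = p AND G3 = F AND F = F
G8 = G6 AND t = T AND F = F
G9 = G8 XOR G7 = F XOR F = F
G11 = s OR G8 = F OR F = F
G12 = G11 XOR G3 = F XOR F = F

G1 = T, G9 = F, G12 = F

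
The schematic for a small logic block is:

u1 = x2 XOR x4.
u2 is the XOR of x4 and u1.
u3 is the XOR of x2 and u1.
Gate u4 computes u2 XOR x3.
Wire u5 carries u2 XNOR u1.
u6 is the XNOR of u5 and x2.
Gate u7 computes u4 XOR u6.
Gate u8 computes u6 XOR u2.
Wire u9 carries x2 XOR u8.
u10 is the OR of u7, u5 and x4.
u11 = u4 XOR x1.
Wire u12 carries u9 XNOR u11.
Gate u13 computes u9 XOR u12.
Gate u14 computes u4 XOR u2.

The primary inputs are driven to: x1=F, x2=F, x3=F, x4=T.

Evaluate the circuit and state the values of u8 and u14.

u8 = T, u14 = F

u1 = x2 XOR x4 = F XOR T = T
u2 = x4 XOR u1 = T XOR T = F
u4 = u2 XOR x3 = F XOR F = F
u5 = u2 XNOR u1 = F XNOR T = F
u6 = u5 XNOR x2 = F XNOR F = T
u8 = u6 XOR u2 = T XOR F = T
u14 = u4 XOR u2 = F XOR F = F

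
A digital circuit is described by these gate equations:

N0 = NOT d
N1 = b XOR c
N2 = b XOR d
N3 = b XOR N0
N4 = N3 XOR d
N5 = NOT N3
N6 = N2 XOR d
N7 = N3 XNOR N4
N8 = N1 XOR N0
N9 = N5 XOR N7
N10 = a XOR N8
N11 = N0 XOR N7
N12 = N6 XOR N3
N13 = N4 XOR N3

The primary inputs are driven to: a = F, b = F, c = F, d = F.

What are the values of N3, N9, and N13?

N3 = T, N9 = T, N13 = F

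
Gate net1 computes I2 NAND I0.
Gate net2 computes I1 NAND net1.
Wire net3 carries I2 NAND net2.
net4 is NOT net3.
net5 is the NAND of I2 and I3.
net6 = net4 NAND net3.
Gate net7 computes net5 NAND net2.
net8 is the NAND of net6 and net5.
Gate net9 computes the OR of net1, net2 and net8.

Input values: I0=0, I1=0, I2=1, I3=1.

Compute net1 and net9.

net1 = 1, net9 = 1

net1 = I2 NAND I0 = 1 NAND 0 = 1
net2 = I1 NAND net1 = 0 NAND 1 = 1
net3 = I2 NAND net2 = 1 NAND 1 = 0
net4 = NOT net3 = NOT 0 = 1
net5 = I2 NAND I3 = 1 NAND 1 = 0
net6 = net4 NAND net3 = 1 NAND 0 = 1
net8 = net6 NAND net5 = 1 NAND 0 = 1
net9 = net1 OR net2 OR net8 = 1 OR 1 OR 1 = 1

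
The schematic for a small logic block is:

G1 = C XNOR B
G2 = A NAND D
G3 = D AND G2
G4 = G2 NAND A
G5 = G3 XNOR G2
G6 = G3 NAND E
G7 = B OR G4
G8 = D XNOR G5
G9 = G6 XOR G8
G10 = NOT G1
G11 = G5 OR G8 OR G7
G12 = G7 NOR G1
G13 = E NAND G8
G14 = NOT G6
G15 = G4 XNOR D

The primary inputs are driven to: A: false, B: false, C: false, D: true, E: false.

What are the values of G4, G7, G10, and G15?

G1 = C XNOR B = false XNOR false = true
G2 = A NAND D = false NAND true = true
G4 = G2 NAND A = true NAND false = true
G7 = B OR G4 = false OR true = true
G10 = NOT G1 = NOT true = false
G15 = G4 XNOR D = true XNOR true = true

G4 = true  G7 = true  G10 = false  G15 = true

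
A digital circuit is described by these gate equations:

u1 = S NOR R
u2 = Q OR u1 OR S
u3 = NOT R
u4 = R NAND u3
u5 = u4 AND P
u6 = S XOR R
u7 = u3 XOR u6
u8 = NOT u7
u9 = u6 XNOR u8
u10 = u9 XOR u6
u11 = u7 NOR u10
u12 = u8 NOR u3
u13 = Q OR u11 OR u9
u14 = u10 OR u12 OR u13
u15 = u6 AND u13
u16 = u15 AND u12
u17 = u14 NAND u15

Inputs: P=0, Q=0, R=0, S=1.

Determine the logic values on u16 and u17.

u16 = 0; u17 = 0

u3 = NOT R = NOT 0 = 1
u6 = S XOR R = 1 XOR 0 = 1
u7 = u3 XOR u6 = 1 XOR 1 = 0
u8 = NOT u7 = NOT 0 = 1
u9 = u6 XNOR u8 = 1 XNOR 1 = 1
u10 = u9 XOR u6 = 1 XOR 1 = 0
u11 = u7 NOR u10 = 0 NOR 0 = 1
u12 = u8 NOR u3 = 1 NOR 1 = 0
u13 = Q OR u11 OR u9 = 0 OR 1 OR 1 = 1
u14 = u10 OR u12 OR u13 = 0 OR 0 OR 1 = 1
u15 = u6 AND u13 = 1 AND 1 = 1
u16 = u15 AND u12 = 1 AND 0 = 0
u17 = u14 NAND u15 = 1 NAND 1 = 0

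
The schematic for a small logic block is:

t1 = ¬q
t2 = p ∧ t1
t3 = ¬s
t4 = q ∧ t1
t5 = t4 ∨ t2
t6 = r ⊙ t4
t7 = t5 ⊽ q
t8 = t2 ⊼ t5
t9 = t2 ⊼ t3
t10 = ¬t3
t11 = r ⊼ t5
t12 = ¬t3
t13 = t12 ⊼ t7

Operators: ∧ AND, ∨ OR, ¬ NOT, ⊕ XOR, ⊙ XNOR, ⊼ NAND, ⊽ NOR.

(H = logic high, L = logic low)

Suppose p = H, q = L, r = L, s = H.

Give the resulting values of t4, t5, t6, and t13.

t1 = NOT q = NOT L = H
t2 = p AND t1 = H AND H = H
t3 = NOT s = NOT H = L
t4 = q AND t1 = L AND H = L
t5 = t4 OR t2 = L OR H = H
t6 = r XNOR t4 = L XNOR L = H
t7 = t5 NOR q = H NOR L = L
t12 = NOT t3 = NOT L = H
t13 = t12 NAND t7 = H NAND L = H

t4 = L, t5 = H, t6 = H, t13 = H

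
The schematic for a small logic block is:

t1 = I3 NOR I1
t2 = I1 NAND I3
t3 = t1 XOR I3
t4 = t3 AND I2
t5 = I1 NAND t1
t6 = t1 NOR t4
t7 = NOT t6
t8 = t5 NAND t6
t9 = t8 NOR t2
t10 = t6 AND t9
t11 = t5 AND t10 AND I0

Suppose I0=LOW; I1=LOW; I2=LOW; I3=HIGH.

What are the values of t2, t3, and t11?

t1 = I3 NOR I1 = HIGH NOR LOW = LOW
t2 = I1 NAND I3 = LOW NAND HIGH = HIGH
t3 = t1 XOR I3 = LOW XOR HIGH = HIGH
t4 = t3 AND I2 = HIGH AND LOW = LOW
t5 = I1 NAND t1 = LOW NAND LOW = HIGH
t6 = t1 NOR t4 = LOW NOR LOW = HIGH
t8 = t5 NAND t6 = HIGH NAND HIGH = LOW
t9 = t8 NOR t2 = LOW NOR HIGH = LOW
t10 = t6 AND t9 = HIGH AND LOW = LOW
t11 = t5 AND t10 AND I0 = HIGH AND LOW AND LOW = LOW

t2 = HIGH  t3 = HIGH  t11 = LOW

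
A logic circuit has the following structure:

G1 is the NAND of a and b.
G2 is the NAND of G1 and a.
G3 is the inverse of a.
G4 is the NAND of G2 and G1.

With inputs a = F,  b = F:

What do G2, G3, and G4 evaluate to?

G1 = a NAND b = F NAND F = T
G2 = G1 NAND a = T NAND F = T
G3 = NOT a = NOT F = T
G4 = G2 NAND G1 = T NAND T = F

G2 = T  G3 = T  G4 = F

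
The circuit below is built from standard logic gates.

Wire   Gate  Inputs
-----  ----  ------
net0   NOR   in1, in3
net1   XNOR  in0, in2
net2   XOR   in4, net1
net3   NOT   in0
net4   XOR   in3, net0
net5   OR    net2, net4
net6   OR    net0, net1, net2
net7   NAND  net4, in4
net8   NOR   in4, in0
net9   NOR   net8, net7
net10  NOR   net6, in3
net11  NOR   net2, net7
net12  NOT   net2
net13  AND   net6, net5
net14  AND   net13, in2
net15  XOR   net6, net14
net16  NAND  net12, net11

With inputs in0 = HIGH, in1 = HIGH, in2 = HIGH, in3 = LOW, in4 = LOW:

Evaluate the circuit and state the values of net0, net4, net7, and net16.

net0 = LOW  net4 = LOW  net7 = HIGH  net16 = HIGH

net0 = in1 NOR in3 = HIGH NOR LOW = LOW
net1 = in0 XNOR in2 = HIGH XNOR HIGH = HIGH
net2 = in4 XOR net1 = LOW XOR HIGH = HIGH
net4 = in3 XOR net0 = LOW XOR LOW = LOW
net7 = net4 NAND in4 = LOW NAND LOW = HIGH
net11 = net2 NOR net7 = HIGH NOR HIGH = LOW
net12 = NOT net2 = NOT HIGH = LOW
net16 = net12 NAND net11 = LOW NAND LOW = HIGH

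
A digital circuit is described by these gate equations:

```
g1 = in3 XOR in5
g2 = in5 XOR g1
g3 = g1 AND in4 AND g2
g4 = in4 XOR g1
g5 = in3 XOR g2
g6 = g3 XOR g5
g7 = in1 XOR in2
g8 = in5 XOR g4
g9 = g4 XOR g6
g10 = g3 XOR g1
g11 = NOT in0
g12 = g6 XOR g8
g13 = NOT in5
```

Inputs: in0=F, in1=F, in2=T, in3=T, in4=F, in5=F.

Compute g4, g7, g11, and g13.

g1 = in3 XOR in5 = T XOR F = T
g4 = in4 XOR g1 = F XOR T = T
g7 = in1 XOR in2 = F XOR T = T
g11 = NOT in0 = NOT F = T
g13 = NOT in5 = NOT F = T

g4 = T, g7 = T, g11 = T, g13 = T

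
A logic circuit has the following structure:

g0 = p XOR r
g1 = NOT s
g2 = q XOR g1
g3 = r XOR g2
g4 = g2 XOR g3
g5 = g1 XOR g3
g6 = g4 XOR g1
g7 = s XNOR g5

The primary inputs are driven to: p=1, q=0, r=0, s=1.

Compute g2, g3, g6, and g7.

g2 = 0; g3 = 0; g6 = 0; g7 = 0

g1 = NOT s = NOT 1 = 0
g2 = q XOR g1 = 0 XOR 0 = 0
g3 = r XOR g2 = 0 XOR 0 = 0
g4 = g2 XOR g3 = 0 XOR 0 = 0
g5 = g1 XOR g3 = 0 XOR 0 = 0
g6 = g4 XOR g1 = 0 XOR 0 = 0
g7 = s XNOR g5 = 1 XNOR 0 = 0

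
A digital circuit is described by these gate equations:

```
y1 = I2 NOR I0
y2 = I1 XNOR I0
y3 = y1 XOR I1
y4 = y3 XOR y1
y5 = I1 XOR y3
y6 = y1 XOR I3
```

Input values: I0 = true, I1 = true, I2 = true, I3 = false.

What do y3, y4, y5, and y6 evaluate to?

y1 = I2 NOR I0 = true NOR true = false
y3 = y1 XOR I1 = false XOR true = true
y4 = y3 XOR y1 = true XOR false = true
y5 = I1 XOR y3 = true XOR true = false
y6 = y1 XOR I3 = false XOR false = false

y3 = true; y4 = true; y5 = false; y6 = false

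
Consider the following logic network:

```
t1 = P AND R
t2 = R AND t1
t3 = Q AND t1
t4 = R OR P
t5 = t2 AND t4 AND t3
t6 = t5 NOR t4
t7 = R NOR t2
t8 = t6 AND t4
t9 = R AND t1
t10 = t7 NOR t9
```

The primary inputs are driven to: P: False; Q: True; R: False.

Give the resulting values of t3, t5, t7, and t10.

t3 = False  t5 = False  t7 = True  t10 = False

t1 = P AND R = False AND False = False
t2 = R AND t1 = False AND False = False
t3 = Q AND t1 = True AND False = False
t4 = R OR P = False OR False = False
t5 = t2 AND t4 AND t3 = False AND False AND False = False
t7 = R NOR t2 = False NOR False = True
t9 = R AND t1 = False AND False = False
t10 = t7 NOR t9 = True NOR False = False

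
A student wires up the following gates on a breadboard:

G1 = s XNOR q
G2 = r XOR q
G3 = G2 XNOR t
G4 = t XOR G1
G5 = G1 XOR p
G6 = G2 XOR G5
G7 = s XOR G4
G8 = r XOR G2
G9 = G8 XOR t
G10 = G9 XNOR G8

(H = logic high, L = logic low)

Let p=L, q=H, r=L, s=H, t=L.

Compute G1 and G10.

G1 = H, G10 = H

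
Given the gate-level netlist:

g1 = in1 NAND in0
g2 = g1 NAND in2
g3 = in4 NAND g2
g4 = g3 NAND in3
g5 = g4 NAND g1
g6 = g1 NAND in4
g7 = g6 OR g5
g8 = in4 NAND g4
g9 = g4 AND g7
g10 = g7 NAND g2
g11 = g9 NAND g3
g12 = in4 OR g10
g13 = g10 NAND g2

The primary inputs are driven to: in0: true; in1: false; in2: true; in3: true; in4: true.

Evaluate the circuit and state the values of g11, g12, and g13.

g11 = true; g12 = true; g13 = true

g1 = in1 NAND in0 = false NAND true = true
g2 = g1 NAND in2 = true NAND true = false
g3 = in4 NAND g2 = true NAND false = true
g4 = g3 NAND in3 = true NAND true = false
g5 = g4 NAND g1 = false NAND true = true
g6 = g1 NAND in4 = true NAND true = false
g7 = g6 OR g5 = false OR true = true
g9 = g4 AND g7 = false AND true = false
g10 = g7 NAND g2 = true NAND false = true
g11 = g9 NAND g3 = false NAND true = true
g12 = in4 OR g10 = true OR true = true
g13 = g10 NAND g2 = true NAND false = true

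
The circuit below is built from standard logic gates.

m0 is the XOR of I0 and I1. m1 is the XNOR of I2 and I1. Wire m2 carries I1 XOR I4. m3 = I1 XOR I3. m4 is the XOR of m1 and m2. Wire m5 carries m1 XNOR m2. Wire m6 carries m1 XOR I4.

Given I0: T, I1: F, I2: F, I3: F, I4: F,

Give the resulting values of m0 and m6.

m0 = T  m6 = T

m0 = I0 XOR I1 = T XOR F = T
m1 = I2 XNOR I1 = F XNOR F = T
m6 = m1 XOR I4 = T XOR F = T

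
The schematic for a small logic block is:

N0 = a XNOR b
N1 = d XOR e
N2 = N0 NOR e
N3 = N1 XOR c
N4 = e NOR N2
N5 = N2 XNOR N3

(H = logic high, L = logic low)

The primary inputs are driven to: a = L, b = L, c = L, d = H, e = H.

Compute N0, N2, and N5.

N0 = a XNOR b = L XNOR L = H
N1 = d XOR e = H XOR H = L
N2 = N0 NOR e = H NOR H = L
N3 = N1 XOR c = L XOR L = L
N5 = N2 XNOR N3 = L XNOR L = H

N0 = H, N2 = L, N5 = H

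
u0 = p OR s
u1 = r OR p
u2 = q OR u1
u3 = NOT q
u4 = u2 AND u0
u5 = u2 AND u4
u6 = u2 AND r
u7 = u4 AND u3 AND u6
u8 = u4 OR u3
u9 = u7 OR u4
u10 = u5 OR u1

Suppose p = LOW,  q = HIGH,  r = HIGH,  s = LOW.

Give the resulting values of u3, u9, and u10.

u3 = LOW; u9 = LOW; u10 = HIGH

u0 = p OR s = LOW OR LOW = LOW
u1 = r OR p = HIGH OR LOW = HIGH
u2 = q OR u1 = HIGH OR HIGH = HIGH
u3 = NOT q = NOT HIGH = LOW
u4 = u2 AND u0 = HIGH AND LOW = LOW
u5 = u2 AND u4 = HIGH AND LOW = LOW
u6 = u2 AND r = HIGH AND HIGH = HIGH
u7 = u4 AND u3 AND u6 = LOW AND LOW AND HIGH = LOW
u9 = u7 OR u4 = LOW OR LOW = LOW
u10 = u5 OR u1 = LOW OR HIGH = HIGH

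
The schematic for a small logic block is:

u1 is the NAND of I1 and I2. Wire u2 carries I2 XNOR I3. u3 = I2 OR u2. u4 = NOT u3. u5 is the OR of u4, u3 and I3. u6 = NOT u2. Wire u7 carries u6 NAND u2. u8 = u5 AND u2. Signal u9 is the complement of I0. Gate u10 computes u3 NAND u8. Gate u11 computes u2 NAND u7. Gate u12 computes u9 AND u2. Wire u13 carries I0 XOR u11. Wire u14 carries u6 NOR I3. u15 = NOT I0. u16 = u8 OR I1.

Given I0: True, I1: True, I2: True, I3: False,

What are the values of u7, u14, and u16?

u7 = True  u14 = False  u16 = True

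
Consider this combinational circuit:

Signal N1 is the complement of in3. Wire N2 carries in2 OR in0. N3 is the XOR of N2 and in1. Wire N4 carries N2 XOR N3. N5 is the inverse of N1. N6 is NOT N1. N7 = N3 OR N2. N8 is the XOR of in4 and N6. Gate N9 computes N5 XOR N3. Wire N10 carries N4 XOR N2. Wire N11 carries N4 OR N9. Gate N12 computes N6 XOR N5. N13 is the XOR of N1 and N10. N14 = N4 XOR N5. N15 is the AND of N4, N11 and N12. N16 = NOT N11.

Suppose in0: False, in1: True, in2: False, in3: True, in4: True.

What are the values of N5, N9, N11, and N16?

N5 = True  N9 = False  N11 = True  N16 = False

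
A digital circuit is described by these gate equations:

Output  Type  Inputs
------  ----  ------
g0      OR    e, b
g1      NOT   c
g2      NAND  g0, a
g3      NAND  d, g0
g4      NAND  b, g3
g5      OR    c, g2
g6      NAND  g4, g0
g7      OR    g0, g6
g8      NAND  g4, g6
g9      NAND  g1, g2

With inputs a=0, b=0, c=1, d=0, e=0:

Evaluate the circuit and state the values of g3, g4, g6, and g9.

g3 = 1; g4 = 1; g6 = 1; g9 = 1

g0 = e OR b = 0 OR 0 = 0
g1 = NOT c = NOT 1 = 0
g2 = g0 NAND a = 0 NAND 0 = 1
g3 = d NAND g0 = 0 NAND 0 = 1
g4 = b NAND g3 = 0 NAND 1 = 1
g6 = g4 NAND g0 = 1 NAND 0 = 1
g9 = g1 NAND g2 = 0 NAND 1 = 1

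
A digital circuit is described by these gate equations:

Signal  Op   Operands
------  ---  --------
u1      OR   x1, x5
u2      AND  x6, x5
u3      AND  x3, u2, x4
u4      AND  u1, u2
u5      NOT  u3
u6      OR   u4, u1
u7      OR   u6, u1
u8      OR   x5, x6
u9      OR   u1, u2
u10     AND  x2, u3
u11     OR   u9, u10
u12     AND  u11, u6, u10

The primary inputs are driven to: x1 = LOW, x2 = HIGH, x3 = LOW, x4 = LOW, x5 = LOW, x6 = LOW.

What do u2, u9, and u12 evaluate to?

u1 = x1 OR x5 = LOW OR LOW = LOW
u2 = x6 AND x5 = LOW AND LOW = LOW
u3 = x3 AND u2 AND x4 = LOW AND LOW AND LOW = LOW
u4 = u1 AND u2 = LOW AND LOW = LOW
u6 = u4 OR u1 = LOW OR LOW = LOW
u9 = u1 OR u2 = LOW OR LOW = LOW
u10 = x2 AND u3 = HIGH AND LOW = LOW
u11 = u9 OR u10 = LOW OR LOW = LOW
u12 = u11 AND u6 AND u10 = LOW AND LOW AND LOW = LOW

u2 = LOW, u9 = LOW, u12 = LOW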